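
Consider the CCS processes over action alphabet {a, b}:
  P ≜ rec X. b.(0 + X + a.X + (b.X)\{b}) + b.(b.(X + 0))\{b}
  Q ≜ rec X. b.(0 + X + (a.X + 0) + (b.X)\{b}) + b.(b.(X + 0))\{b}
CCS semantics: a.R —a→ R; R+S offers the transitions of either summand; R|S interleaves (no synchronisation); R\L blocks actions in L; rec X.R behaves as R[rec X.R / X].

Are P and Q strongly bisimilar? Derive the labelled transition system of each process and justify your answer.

P's transition system — 3 states:
  m0 = rec X. b.(0 + X + a.X + (b.X)\{b}) + b.(b.(X + 0))\{b} | —b→ m1, —b→ m2
  m1 = (b.((rec X. b.(0 + X + a.X + (b.X)\{b}) + b.(b.(X + 0))\{b}) + 0))\{b} | (no moves)
  m2 = 0 + (rec X. b.(0 + X + a.X + (b.X)\{b}) + b.(b.(X + 0))\{b}) + a.(rec X. b.(0 + X + a.X + (b.X)\{b}) + b.(b.(X + 0))\{b}) + (b.(rec X. b.(0 + X + a.X + (b.X)\{b}) + b.(b.(X + 0))\{b}))\{b} | —a→ m0, —b→ m1, —b→ m2
Q's transition system — 3 states:
  n0 = rec X. b.(0 + X + (a.X + 0) + (b.X)\{b}) + b.(b.(X + 0))\{b} | —b→ n1, —b→ n2
  n1 = (b.((rec X. b.(0 + X + (a.X + 0) + (b.X)\{b}) + b.(b.(X + 0))\{b}) + 0))\{b} | (no moves)
  n2 = 0 + (rec X. b.(0 + X + (a.X + 0) + (b.X)\{b}) + b.(b.(X + 0))\{b}) + (a.(rec X. b.(0 + X + (a.X + 0) + (b.X)\{b}) + b.(b.(X + 0))\{b}) + 0) + (b.(rec X. b.(0 + X + (a.X + 0) + (b.X)\{b}) + b.(b.(X + 0))\{b}))\{b} | —a→ n0, —b→ n1, —b→ n2
Bisimilarity quotient blocks:
  B0 = {m0, n0}
  B1 = {m2, n2}
  B2 = {m1, n1}
m0 ∈ B0, n0 ∈ B0 → same block

bisimilar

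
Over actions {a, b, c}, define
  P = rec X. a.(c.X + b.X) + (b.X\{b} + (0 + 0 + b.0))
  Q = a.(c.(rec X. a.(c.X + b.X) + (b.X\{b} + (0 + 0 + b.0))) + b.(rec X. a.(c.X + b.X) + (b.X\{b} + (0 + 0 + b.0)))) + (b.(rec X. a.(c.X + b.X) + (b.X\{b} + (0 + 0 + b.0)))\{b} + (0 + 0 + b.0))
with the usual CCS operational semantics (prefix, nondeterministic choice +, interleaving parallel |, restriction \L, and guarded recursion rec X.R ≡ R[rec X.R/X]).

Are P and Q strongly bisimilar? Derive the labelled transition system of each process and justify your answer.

P ~ Q

Reachable graph of P (5 states):
  p0 = rec X. a.(c.X + b.X) + (b.X\{b} + (0 + 0 + b.0)) :: ··a··> p1, ··b··> p2, ··b··> p3
  p1 = c.(rec X. a.(c.X + b.X) + (b.X\{b} + (0 + 0 + b.0))) + b.(rec X. a.(c.X + b.X) + (b.X\{b} + (0 + 0 + b.0))) :: ··b··> p0, ··c··> p0
  p2 = (rec X. a.(c.X + b.X) + (b.X\{b} + (0 + 0 + b.0)))\{b} :: ··a··> p4
  p3 = 0 :: stopped
  p4 = (c.(rec X. a.(c.X + b.X) + (b.X\{b} + (0 + 0 + b.0))) + b.(rec X. a.(c.X + b.X) + (b.X\{b} + (0 + 0 + b.0))))\{b} :: ··c··> p2
Reachable graph of Q (6 states):
  q0 = a.(c.(rec X. a.(c.X + b.X) + (b.X\{b} + (0 + 0 + b.0))) + b.(rec X. a.(c.X + b.X) + (b.X\{b} + (0 + 0 + b.0)))) + (b.(rec X. a.(c.X + b.X) + (b.X\{b} + (0 + 0 + b.0)))\{b} + (0 + 0 + b.0)) :: ··a··> q1, ··b··> q2, ··b··> q3
  q1 = c.(rec X. a.(c.X + b.X) + (b.X\{b} + (0 + 0 + b.0))) + b.(rec X. a.(c.X + b.X) + (b.X\{b} + (0 + 0 + b.0))) :: ··b··> q4, ··c··> q4
  q2 = (rec X. a.(c.X + b.X) + (b.X\{b} + (0 + 0 + b.0)))\{b} :: ··a··> q5
  q3 = 0 :: stopped
  q4 = rec X. a.(c.X + b.X) + (b.X\{b} + (0 + 0 + b.0)) :: ··a··> q1, ··b··> q2, ··b··> q3
  q5 = (c.(rec X. a.(c.X + b.X) + (b.X\{b} + (0 + 0 + b.0))) + b.(rec X. a.(c.X + b.X) + (b.X\{b} + (0 + 0 + b.0))))\{b} :: ··c··> q2
Coarsest stable partition (strong bisimilarity classes):
  B0 = {p0, q0, q4}
  B1 = {p2, q2}
  B2 = {p4, q5}
  B3 = {p3, q3}
  B4 = {p1, q1}
p0 ∈ B0, q0 ∈ B0 → same block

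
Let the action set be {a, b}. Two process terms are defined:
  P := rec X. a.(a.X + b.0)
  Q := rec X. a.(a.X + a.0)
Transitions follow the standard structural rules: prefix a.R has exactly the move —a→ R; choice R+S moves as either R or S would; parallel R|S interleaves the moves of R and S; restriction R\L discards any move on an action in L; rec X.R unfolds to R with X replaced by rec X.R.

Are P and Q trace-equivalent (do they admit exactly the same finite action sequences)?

Reachable graph of P (3 states):
  p0 = rec X. a.(a.X + b.0) has moves --a--▸ p1
  p1 = a.(rec X. a.(a.X + b.0)) + b.0 has moves --a--▸ p0, --b--▸ p2
  p2 = 0 has moves ∅
Reachable graph of Q (3 states):
  q0 = rec X. a.(a.X + a.0) has moves --a--▸ q1
  q1 = a.(rec X. a.(a.X + a.0)) + a.0 has moves --a--▸ q0, --a--▸ q2
  q2 = 0 has moves ∅
Run σ = ⟨ab⟩ on P: start {p0}
  step 1 (a): {p1}
  step 2 (b): {p2}
  — P admits the full trace.
Run σ = ⟨ab⟩ on Q: start {q0}
  step 1 (a): {q1}
  step 2 (b): ∅  — Q cannot continue

traces(P) ≠ traces(Q) — witness ⟨ab⟩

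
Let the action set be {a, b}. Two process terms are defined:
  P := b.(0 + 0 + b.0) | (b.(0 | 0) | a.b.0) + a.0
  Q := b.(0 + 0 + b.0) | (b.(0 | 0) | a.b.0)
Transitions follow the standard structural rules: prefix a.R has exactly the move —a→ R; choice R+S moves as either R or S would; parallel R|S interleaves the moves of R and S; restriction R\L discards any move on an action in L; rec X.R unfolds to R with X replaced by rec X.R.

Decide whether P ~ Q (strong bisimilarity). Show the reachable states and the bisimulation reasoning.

Reachable graph of P (19 states):
  u0 = b.(0 + 0 + b.0) | (b.(0 | 0) | a.b.0) + a.0 → =a=> u1, =a=> u2, =b=> u3, =b=> u4
  u1 = 0 → stopped
  u2 = b.(0 + 0 + b.0) | (b.(0 | 0) | b.0) → =b=> u5, =b=> u6, =b=> u7
  u3 = (0 + 0 + b.0) | (b.(0 | 0) | a.b.0) → =a=> u5, =b=> u8, =b=> u9
  u4 = b.(0 + 0 + b.0) | (0 | 0 | a.b.0) → =a=> u6, =b=> u8
  u5 = (0 + 0 + b.0) | (b.(0 | 0) | b.0) → =b=> u10, =b=> u11, =b=> u12
  u6 = b.(0 + 0 + b.0) | (0 | 0 | b.0) → =b=> u10, =b=> u13
  u7 = b.(0 + 0 + b.0) | (b.(0 | 0) | 0) → =b=> u11, =b=> u13
  u8 = (0 + 0 + b.0) | (0 | 0 | a.b.0) → =a=> u10, =b=> u14
  u9 = 0 | (b.(0 | 0) | a.b.0) → =a=> u12, =b=> u14
  u10 = (0 + 0 + b.0) | (0 | 0 | b.0) → =b=> u15, =b=> u16
  u11 = (0 + 0 + b.0) | (b.(0 | 0) | 0) → =b=> u15, =b=> u17
  u12 = 0 | (b.(0 | 0) | b.0) → =b=> u16, =b=> u17
  u13 = b.(0 + 0 + b.0) | (0 | 0 | 0) → =b=> u15
  u14 = 0 | (0 | 0 | a.b.0) → =a=> u16
  u15 = (0 + 0 + b.0) | (0 | 0 | 0) → =b=> u18
  u16 = 0 | (0 | 0 | b.0) → =b=> u18
  u17 = 0 | (b.(0 | 0) | 0) → =b=> u18
  u18 = 0 | (0 | 0 | 0) → stopped
Reachable graph of Q (18 states):
  v0 = b.(0 + 0 + b.0) | (b.(0 | 0) | a.b.0) → =a=> v1, =b=> v2, =b=> v3
  v1 = b.(0 + 0 + b.0) | (b.(0 | 0) | b.0) → =b=> v4, =b=> v5, =b=> v6
  v2 = (0 + 0 + b.0) | (b.(0 | 0) | a.b.0) → =a=> v4, =b=> v7, =b=> v8
  v3 = b.(0 + 0 + b.0) | (0 | 0 | a.b.0) → =a=> v5, =b=> v7
  v4 = (0 + 0 + b.0) | (b.(0 | 0) | b.0) → =b=> v10, =b=> v11, =b=> v9
  v5 = b.(0 + 0 + b.0) | (0 | 0 | b.0) → =b=> v12, =b=> v9
  v6 = b.(0 + 0 + b.0) | (b.(0 | 0) | 0) → =b=> v10, =b=> v12
  v7 = (0 + 0 + b.0) | (0 | 0 | a.b.0) → =a=> v9, =b=> v13
  v8 = 0 | (b.(0 | 0) | a.b.0) → =a=> v11, =b=> v13
  v9 = (0 + 0 + b.0) | (0 | 0 | b.0) → =b=> v14, =b=> v15
  v10 = (0 + 0 + b.0) | (b.(0 | 0) | 0) → =b=> v14, =b=> v16
  v11 = 0 | (b.(0 | 0) | b.0) → =b=> v15, =b=> v16
  v12 = b.(0 + 0 + b.0) | (0 | 0 | 0) → =b=> v14
  v13 = 0 | (0 | 0 | a.b.0) → =a=> v15
  v14 = (0 + 0 + b.0) | (0 | 0 | 0) → =b=> v17
  v15 = 0 | (0 | 0 | b.0) → =b=> v17
  v16 = 0 | (b.(0 | 0) | 0) → =b=> v17
  v17 = 0 | (0 | 0 | 0) → stopped
Coarsest stable partition (strong bisimilarity classes):
  B0 = {u0}
  B1 = {u3, u4, v2, v3}
  B2 = {u8, u9, v7, v8}
  B3 = {u10, u11, u12, u13, v10, v11, v12, v9}
  B4 = {u15, u16, u17, v14, v15, v16}
  B5 = {u1, u18, v17}
  B6 = {u14, v13}
  B7 = {u5, u6, u7, v4, v5, v6}
  B8 = {u2, v1}
  B9 = {v0}
u0 ∈ B0, v0 ∈ B9 → different blocks

NO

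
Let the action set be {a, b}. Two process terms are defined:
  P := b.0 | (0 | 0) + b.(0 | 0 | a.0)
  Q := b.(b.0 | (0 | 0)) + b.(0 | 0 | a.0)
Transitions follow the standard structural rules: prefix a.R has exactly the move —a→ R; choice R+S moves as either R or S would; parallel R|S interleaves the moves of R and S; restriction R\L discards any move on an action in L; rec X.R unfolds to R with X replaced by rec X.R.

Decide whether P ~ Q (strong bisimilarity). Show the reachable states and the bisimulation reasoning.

LTS(P): 4 reachable states
  m0 = b.0 | (0 | 0) + b.(0 | 0 | a.0) → --b--▸ m1, --b--▸ m2
  m1 = 0 | (0 | 0) → stopped
  m2 = 0 | 0 | a.0 → --a--▸ m3
  m3 = 0 | 0 | 0 → stopped
LTS(Q): 5 reachable states
  n0 = b.(b.0 | (0 | 0)) + b.(0 | 0 | a.0) → --b--▸ n1, --b--▸ n2
  n1 = 0 | 0 | a.0 → --a--▸ n3
  n2 = b.0 | (0 | 0) → --b--▸ n4
  n3 = 0 | 0 | 0 → stopped
  n4 = 0 | (0 | 0) → stopped
Coarsest stable partition (strong bisimilarity classes):
  B0 = {m0}
  B1 = {m1, m3, n3, n4}
  B2 = {m2, n1}
  B3 = {n0}
  B4 = {n2}
m0 ∈ B0, n0 ∈ B3 → different blocks

not bisimilar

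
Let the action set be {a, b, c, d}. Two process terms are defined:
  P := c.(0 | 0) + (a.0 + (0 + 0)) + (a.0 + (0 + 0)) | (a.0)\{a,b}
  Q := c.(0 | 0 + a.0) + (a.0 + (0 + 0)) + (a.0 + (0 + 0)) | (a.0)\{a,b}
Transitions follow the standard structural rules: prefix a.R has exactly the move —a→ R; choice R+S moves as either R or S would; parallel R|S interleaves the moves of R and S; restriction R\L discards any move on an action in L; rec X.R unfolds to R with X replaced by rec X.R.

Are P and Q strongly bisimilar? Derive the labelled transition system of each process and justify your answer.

P ≁ Q

Reachable graph of P (4 states):
  s0 = c.(0 | 0) + (a.0 + (0 + 0)) + (a.0 + (0 + 0)) | (a.0)\{a,b} → --a--▸ s1, --a--▸ s2, --c--▸ s3
  s1 = 0 → ∅
  s2 = 0 | (a.0)\{a,b} → ∅
  s3 = 0 | 0 → ∅
Reachable graph of Q (4 states):
  t0 = c.(0 | 0 + a.0) + (a.0 + (0 + 0)) + (a.0 + (0 + 0)) | (a.0)\{a,b} → --a--▸ t1, --a--▸ t2, --c--▸ t3
  t1 = 0 → ∅
  t2 = 0 | (a.0)\{a,b} → ∅
  t3 = 0 | 0 + a.0 → --a--▸ t1
Partition-refinement fixed point:
  B0 = {s0}
  B1 = {s1, s2, s3, t1, t2}
  B2 = {t0}
  B3 = {t3}
s0 ∈ B0, t0 ∈ B2 → different blocks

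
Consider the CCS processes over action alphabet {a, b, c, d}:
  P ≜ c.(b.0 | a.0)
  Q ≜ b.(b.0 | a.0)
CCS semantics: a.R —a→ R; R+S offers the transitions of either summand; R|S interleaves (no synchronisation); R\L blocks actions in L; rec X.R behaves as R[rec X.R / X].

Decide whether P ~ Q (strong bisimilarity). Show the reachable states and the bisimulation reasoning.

P ≁ Q

P's transition system — 5 states:
  u0 = c.(b.0 | a.0) ⊢ —c→ u1
  u1 = b.0 | a.0 ⊢ —a→ u2, —b→ u3
  u2 = b.0 | 0 ⊢ —b→ u4
  u3 = 0 | a.0 ⊢ —a→ u4
  u4 = 0 | 0 ⊢ ·
Q's transition system — 5 states:
  v0 = b.(b.0 | a.0) ⊢ —b→ v1
  v1 = b.0 | a.0 ⊢ —a→ v2, —b→ v3
  v2 = b.0 | 0 ⊢ —b→ v4
  v3 = 0 | a.0 ⊢ —a→ v4
  v4 = 0 | 0 ⊢ ·
Coarsest stable partition (strong bisimilarity classes):
  B0 = {u0}
  B1 = {u1, v1}
  B2 = {u3, v3}
  B3 = {u4, v4}
  B4 = {u2, v2}
  B5 = {v0}
u0 ∈ B0, v0 ∈ B5 → different blocks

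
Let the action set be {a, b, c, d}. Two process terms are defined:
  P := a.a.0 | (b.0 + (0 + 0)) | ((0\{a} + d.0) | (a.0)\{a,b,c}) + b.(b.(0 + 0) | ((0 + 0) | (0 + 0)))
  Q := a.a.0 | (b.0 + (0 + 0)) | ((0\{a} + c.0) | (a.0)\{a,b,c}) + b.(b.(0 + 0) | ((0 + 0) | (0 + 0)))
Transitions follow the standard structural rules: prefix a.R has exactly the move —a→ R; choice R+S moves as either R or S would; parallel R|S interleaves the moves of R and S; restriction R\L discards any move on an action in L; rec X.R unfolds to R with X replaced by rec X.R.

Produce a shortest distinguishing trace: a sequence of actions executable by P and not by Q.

d

Reachable graph of P (14 states):
  u0 = a.a.0 | (b.0 + (0 + 0)) | ((0\{a} + d.0) | (a.0)\{a,b,c}) + b.(b.(0 + 0) | ((0 + 0) | (0 + 0))) ⊢ -a-> u1, -b-> u2, -b-> u3, -d-> u4
  u1 = a.0 | (b.0 + (0 + 0)) | ((0\{a} + d.0) | (a.0)\{a,b,c}) ⊢ -a-> u5, -b-> u6, -d-> u7
  u2 = a.a.0 | 0 | ((0\{a} + d.0) | (a.0)\{a,b,c}) ⊢ -a-> u6, -d-> u8
  u3 = b.(0 + 0) | ((0 + 0) | (0 + 0)) ⊢ -b-> u9
  u4 = a.a.0 | (b.0 + (0 + 0)) | (0 | (a.0)\{a,b,c}) ⊢ -a-> u7, -b-> u8
  u5 = 0 | (b.0 + (0 + 0)) | ((0\{a} + d.0) | (a.0)\{a,b,c}) ⊢ -b-> u10, -d-> u11
  u6 = a.0 | 0 | ((0\{a} + d.0) | (a.0)\{a,b,c}) ⊢ -a-> u10, -d-> u12
  u7 = a.0 | (b.0 + (0 + 0)) | (0 | (a.0)\{a,b,c}) ⊢ -a-> u11, -b-> u12
  u8 = a.a.0 | 0 | (0 | (a.0)\{a,b,c}) ⊢ -a-> u12
  u9 = (0 + 0) | ((0 + 0) | (0 + 0)) ⊢ stopped
  u10 = 0 | 0 | ((0\{a} + d.0) | (a.0)\{a,b,c}) ⊢ -d-> u13
  u11 = 0 | (b.0 + (0 + 0)) | (0 | (a.0)\{a,b,c}) ⊢ -b-> u13
  u12 = a.0 | 0 | (0 | (a.0)\{a,b,c}) ⊢ -a-> u13
  u13 = 0 | 0 | (0 | (a.0)\{a,b,c}) ⊢ stopped
Reachable graph of Q (14 states):
  v0 = a.a.0 | (b.0 + (0 + 0)) | ((0\{a} + c.0) | (a.0)\{a,b,c}) + b.(b.(0 + 0) | ((0 + 0) | (0 + 0))) ⊢ -a-> v1, -b-> v2, -b-> v3, -c-> v4
  v1 = a.0 | (b.0 + (0 + 0)) | ((0\{a} + c.0) | (a.0)\{a,b,c}) ⊢ -a-> v5, -b-> v6, -c-> v7
  v2 = a.a.0 | 0 | ((0\{a} + c.0) | (a.0)\{a,b,c}) ⊢ -a-> v6, -c-> v8
  v3 = b.(0 + 0) | ((0 + 0) | (0 + 0)) ⊢ -b-> v9
  v4 = a.a.0 | (b.0 + (0 + 0)) | (0 | (a.0)\{a,b,c}) ⊢ -a-> v7, -b-> v8
  v5 = 0 | (b.0 + (0 + 0)) | ((0\{a} + c.0) | (a.0)\{a,b,c}) ⊢ -b-> v10, -c-> v11
  v6 = a.0 | 0 | ((0\{a} + c.0) | (a.0)\{a,b,c}) ⊢ -a-> v10, -c-> v12
  v7 = a.0 | (b.0 + (0 + 0)) | (0 | (a.0)\{a,b,c}) ⊢ -a-> v11, -b-> v12
  v8 = a.a.0 | 0 | (0 | (a.0)\{a,b,c}) ⊢ -a-> v12
  v9 = (0 + 0) | ((0 + 0) | (0 + 0)) ⊢ stopped
  v10 = 0 | 0 | ((0\{a} + c.0) | (a.0)\{a,b,c}) ⊢ -c-> v13
  v11 = 0 | (b.0 + (0 + 0)) | (0 | (a.0)\{a,b,c}) ⊢ -b-> v13
  v12 = a.0 | 0 | (0 | (a.0)\{a,b,c}) ⊢ -a-> v13
  v13 = 0 | 0 | (0 | (a.0)\{a,b,c}) ⊢ stopped
Run σ = ⟨d⟩ on P: start {u0}
  [1] d ⇒ {u4}
  P completes σ.
Run σ = ⟨d⟩ on Q: start {v0}
  [1] d ⇒ ∅  — Q cannot continue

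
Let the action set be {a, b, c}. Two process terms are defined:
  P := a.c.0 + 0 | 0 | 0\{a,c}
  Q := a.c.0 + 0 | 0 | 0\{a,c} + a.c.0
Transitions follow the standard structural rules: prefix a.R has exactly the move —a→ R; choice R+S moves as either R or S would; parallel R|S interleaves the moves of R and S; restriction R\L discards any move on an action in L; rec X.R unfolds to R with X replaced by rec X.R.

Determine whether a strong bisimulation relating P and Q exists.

LTS(P): 3 reachable states
  p0 = a.c.0 + 0 | 0 | 0\{a,c} :: =a=> p1
  p1 = c.0 :: =c=> p2
  p2 = 0 :: ·
LTS(Q): 3 reachable states
  q0 = a.c.0 + 0 | 0 | 0\{a,c} + a.c.0 :: =a=> q1
  q1 = c.0 :: =c=> q2
  q2 = 0 :: ·
Partition-refinement fixed point:
  B0 = {p0, q0}
  B1 = {p1, q1}
  B2 = {p2, q2}
p0 ∈ B0, q0 ∈ B0 → same block

bisimilar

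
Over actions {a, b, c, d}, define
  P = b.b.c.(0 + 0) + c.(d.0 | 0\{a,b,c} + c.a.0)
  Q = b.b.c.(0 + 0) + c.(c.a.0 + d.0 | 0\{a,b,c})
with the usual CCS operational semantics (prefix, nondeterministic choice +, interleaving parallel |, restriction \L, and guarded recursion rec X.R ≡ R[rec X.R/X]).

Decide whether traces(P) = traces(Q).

YES

P's transition system — 8 states:
  s0 = b.b.c.(0 + 0) + c.(d.0 | 0\{a,b,c} + c.a.0) ⊢ -b-> s1, -c-> s2
  s1 = b.c.(0 + 0) ⊢ -b-> s3
  s2 = d.0 | 0\{a,b,c} + c.a.0 ⊢ -c-> s4, -d-> s5
  s3 = c.(0 + 0) ⊢ -c-> s6
  s4 = a.0 ⊢ -a-> s7
  s5 = 0 | 0\{a,b,c} ⊢ ·
  s6 = 0 + 0 ⊢ ·
  s7 = 0 ⊢ ·
Q's transition system — 8 states:
  t0 = b.b.c.(0 + 0) + c.(c.a.0 + d.0 | 0\{a,b,c}) ⊢ -b-> t1, -c-> t2
  t1 = b.c.(0 + 0) ⊢ -b-> t3
  t2 = c.a.0 + d.0 | 0\{a,b,c} ⊢ -c-> t4, -d-> t5
  t3 = c.(0 + 0) ⊢ -c-> t6
  t4 = a.0 ⊢ -a-> t7
  t5 = 0 | 0\{a,b,c} ⊢ ·
  t6 = 0 + 0 ⊢ ·
  t7 = 0 ⊢ ·
Bisimilarity quotient blocks:
  B0 = {s0, t0}
  B1 = {s1, t1}
  B2 = {s3, t3}
  B3 = {s5, s6, s7, t5, t6, t7}
  B4 = {s2, t2}
  B5 = {s4, t4}
s0 ∈ B0, t0 ∈ B0 → same block
Bisimilar ⇒ trace-equivalent.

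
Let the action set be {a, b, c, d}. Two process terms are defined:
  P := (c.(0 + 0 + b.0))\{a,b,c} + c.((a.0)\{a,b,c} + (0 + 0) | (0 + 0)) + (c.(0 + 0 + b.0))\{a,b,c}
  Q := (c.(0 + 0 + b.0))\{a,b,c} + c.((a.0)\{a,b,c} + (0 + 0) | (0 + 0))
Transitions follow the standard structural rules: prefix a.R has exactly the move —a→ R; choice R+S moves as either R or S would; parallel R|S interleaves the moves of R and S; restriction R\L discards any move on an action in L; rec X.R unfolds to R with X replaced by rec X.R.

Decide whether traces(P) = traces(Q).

Reachable graph of P (2 states):
  m0 = (c.(0 + 0 + b.0))\{a,b,c} + c.((a.0)\{a,b,c} + (0 + 0) | (0 + 0)) + (c.(0 + 0 + b.0))\{a,b,c} has moves —c→ m1
  m1 = (a.0)\{a,b,c} + (0 + 0) | (0 + 0) has moves deadlocked
Reachable graph of Q (2 states):
  n0 = (c.(0 + 0 + b.0))\{a,b,c} + c.((a.0)\{a,b,c} + (0 + 0) | (0 + 0)) has moves —c→ n1
  n1 = (a.0)\{a,b,c} + (0 + 0) | (0 + 0) has moves deadlocked
Bisimilarity quotient blocks:
  B0 = {m0, n0}
  B1 = {m1, n1}
m0 ∈ B0, n0 ∈ B0 → same block
Bisimilar ⇒ trace-equivalent.

YES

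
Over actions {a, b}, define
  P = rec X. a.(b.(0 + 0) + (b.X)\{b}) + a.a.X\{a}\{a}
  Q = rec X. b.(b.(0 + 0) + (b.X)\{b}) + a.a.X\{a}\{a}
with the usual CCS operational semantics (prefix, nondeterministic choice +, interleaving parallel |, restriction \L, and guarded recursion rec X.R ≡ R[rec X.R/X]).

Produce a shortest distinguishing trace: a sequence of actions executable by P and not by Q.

ab

LTS(P): 5 reachable states
  m0 = rec X. a.(b.(0 + 0) + (b.X)\{b}) + a.a.X\{a}\{a} ⊢ -a-> m1, -a-> m2
  m1 = a.(rec X. a.(b.(0 + 0) + (b.X)\{b}) + a.a.X\{a}\{a})\{a}\{a} ⊢ -a-> m3
  m2 = b.(0 + 0) + (b.(rec X. a.(b.(0 + 0) + (b.X)\{b}) + a.a.X\{a}\{a}))\{b} ⊢ -b-> m4
  m3 = (rec X. a.(b.(0 + 0) + (b.X)\{b}) + a.a.X\{a}\{a})\{a}\{a} ⊢ (no moves)
  m4 = 0 + 0 ⊢ (no moves)
LTS(Q): 7 reachable states
  n0 = rec X. b.(b.(0 + 0) + (b.X)\{b}) + a.a.X\{a}\{a} ⊢ -a-> n1, -b-> n2
  n1 = a.(rec X. b.(b.(0 + 0) + (b.X)\{b}) + a.a.X\{a}\{a})\{a}\{a} ⊢ -a-> n3
  n2 = b.(0 + 0) + (b.(rec X. b.(b.(0 + 0) + (b.X)\{b}) + a.a.X\{a}\{a}))\{b} ⊢ -b-> n4
  n3 = (rec X. b.(b.(0 + 0) + (b.X)\{b}) + a.a.X\{a}\{a})\{a}\{a} ⊢ -b-> n5
  n4 = 0 + 0 ⊢ (no moves)
  n5 = (b.(0 + 0) + (b.(rec X. b.(b.(0 + 0) + (b.X)\{b}) + a.a.X\{a}\{a}))\{b})\{a}\{a} ⊢ -b-> n6
  n6 = (0 + 0)\{a}\{a} ⊢ (no moves)
Trace ⟨ab⟩ through P, begin at {m0}:
  after a @ step 1: {m1, m2}
  after b @ step 2: {m4}
  ✓ P
Trace ⟨ab⟩ through Q, begin at {n0}:
  after a @ step 1: {n1}
  after b @ step 2: no successor for Q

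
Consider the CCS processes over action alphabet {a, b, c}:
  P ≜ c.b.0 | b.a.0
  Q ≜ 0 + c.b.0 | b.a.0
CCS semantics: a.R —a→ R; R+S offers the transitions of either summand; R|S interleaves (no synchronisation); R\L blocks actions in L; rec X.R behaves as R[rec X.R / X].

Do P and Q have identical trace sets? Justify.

LTS(P): 9 reachable states
  m0 = c.b.0 | b.a.0 :: ··b··> m1, ··c··> m2
  m1 = c.b.0 | a.0 :: ··a··> m3, ··c··> m4
  m2 = b.0 | b.a.0 :: ··b··> m4, ··b··> m5
  m3 = c.b.0 | 0 :: ··c··> m6
  m4 = b.0 | a.0 :: ··a··> m6, ··b··> m7
  m5 = 0 | b.a.0 :: ··b··> m7
  m6 = b.0 | 0 :: ··b··> m8
  m7 = 0 | a.0 :: ··a··> m8
  m8 = 0 | 0 :: stopped
LTS(Q): 9 reachable states
  n0 = 0 + c.b.0 | b.a.0 :: ··b··> n1, ··c··> n2
  n1 = c.b.0 | a.0 :: ··a··> n3, ··c··> n4
  n2 = b.0 | b.a.0 :: ··b··> n4, ··b··> n5
  n3 = c.b.0 | 0 :: ··c··> n6
  n4 = b.0 | a.0 :: ··a··> n6, ··b··> n7
  n5 = 0 | b.a.0 :: ··b··> n7
  n6 = b.0 | 0 :: ··b··> n8
  n7 = 0 | a.0 :: ··a··> n8
  n8 = 0 | 0 :: stopped
Partition-refinement fixed point:
  B0 = {m0, n0}
  B1 = {m2, n2}
  B2 = {m5, n5}
  B3 = {m7, n7}
  B4 = {m8, n8}
  B5 = {m4, n4}
  B6 = {m6, n6}
  B7 = {m1, n1}
  B8 = {m3, n3}
m0 ∈ B0, n0 ∈ B0 → same block
Bisimilar ⇒ trace-equivalent.

trace-equivalent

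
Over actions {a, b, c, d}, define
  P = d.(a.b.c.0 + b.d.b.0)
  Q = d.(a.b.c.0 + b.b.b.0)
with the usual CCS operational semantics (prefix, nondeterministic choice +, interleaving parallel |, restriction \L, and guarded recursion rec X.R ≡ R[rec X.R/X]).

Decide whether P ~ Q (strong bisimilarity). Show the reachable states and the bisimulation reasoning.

NO

LTS(P): 7 reachable states
  m0 = d.(a.b.c.0 + b.d.b.0) → —d→ m1
  m1 = a.b.c.0 + b.d.b.0 → —a→ m2, —b→ m3
  m2 = b.c.0 → —b→ m4
  m3 = d.b.0 → —d→ m5
  m4 = c.0 → —c→ m6
  m5 = b.0 → —b→ m6
  m6 = 0 → ·
LTS(Q): 7 reachable states
  n0 = d.(a.b.c.0 + b.b.b.0) → —d→ n1
  n1 = a.b.c.0 + b.b.b.0 → —a→ n2, —b→ n3
  n2 = b.c.0 → —b→ n4
  n3 = b.b.0 → —b→ n5
  n4 = c.0 → —c→ n6
  n5 = b.0 → —b→ n6
  n6 = 0 → ·
Bisimilarity quotient blocks:
  B0 = {m0}
  B1 = {m1}
  B2 = {m3}
  B3 = {m5, n5}
  B4 = {m6, n6}
  B5 = {m2, n2}
  B6 = {m4, n4}
  B7 = {n0}
  B8 = {n1}
  B9 = {n3}
m0 ∈ B0, n0 ∈ B7 → different blocks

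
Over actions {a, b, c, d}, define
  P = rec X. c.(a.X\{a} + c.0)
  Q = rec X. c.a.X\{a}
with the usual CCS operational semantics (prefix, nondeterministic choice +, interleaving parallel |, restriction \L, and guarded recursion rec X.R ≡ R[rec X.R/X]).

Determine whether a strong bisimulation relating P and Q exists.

NO

P's transition system — 6 states:
  p0 = rec X. c.(a.X\{a} + c.0) ⊢ —c→ p1
  p1 = a.(rec X. c.(a.X\{a} + c.0))\{a} + c.0 ⊢ —a→ p2, —c→ p3
  p2 = (rec X. c.(a.X\{a} + c.0))\{a} ⊢ —c→ p4
  p3 = 0 ⊢ (no moves)
  p4 = (a.(rec X. c.(a.X\{a} + c.0))\{a} + c.0)\{a} ⊢ —c→ p5
  p5 = 0\{a} ⊢ (no moves)
Q's transition system — 4 states:
  q0 = rec X. c.a.X\{a} ⊢ —c→ q1
  q1 = a.(rec X. c.a.X\{a})\{a} ⊢ —a→ q2
  q2 = (rec X. c.a.X\{a})\{a} ⊢ —c→ q3
  q3 = (a.(rec X. c.a.X\{a})\{a})\{a} ⊢ (no moves)
Bisimilarity quotient blocks:
  B0 = {p0}
  B1 = {p1}
  B2 = {p3, p5, q3}
  B3 = {p2}
  B4 = {p4, q2}
  B5 = {q0}
  B6 = {q1}
p0 ∈ B0, q0 ∈ B5 → different blocks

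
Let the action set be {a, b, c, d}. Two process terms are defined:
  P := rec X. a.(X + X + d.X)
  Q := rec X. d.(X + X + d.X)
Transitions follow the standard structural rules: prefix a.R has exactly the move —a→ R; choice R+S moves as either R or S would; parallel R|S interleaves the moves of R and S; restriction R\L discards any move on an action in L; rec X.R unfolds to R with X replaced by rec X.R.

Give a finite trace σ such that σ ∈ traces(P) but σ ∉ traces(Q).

LTS(P): 2 reachable states
  p0 = rec X. a.(X + X + d.X) → ··a··> p1
  p1 = (rec X. a.(X + X + d.X)) + (rec X. a.(X + X + d.X)) + d.(rec X. a.(X + X + d.X)) → ··a··> p1, ··d··> p0
LTS(Q): 2 reachable states
  q0 = rec X. d.(X + X + d.X) → ··d··> q1
  q1 = (rec X. d.(X + X + d.X)) + (rec X. d.(X + X + d.X)) + d.(rec X. d.(X + X + d.X)) → ··d··> q0, ··d··> q1
Run σ = ⟨a⟩ on P: start {p0}
  [1] a ⇒ {p1}
  — P admits the full trace.
Run σ = ⟨a⟩ on Q: start {q0}
  [1] a ⇒ ∅  — Q cannot continue

a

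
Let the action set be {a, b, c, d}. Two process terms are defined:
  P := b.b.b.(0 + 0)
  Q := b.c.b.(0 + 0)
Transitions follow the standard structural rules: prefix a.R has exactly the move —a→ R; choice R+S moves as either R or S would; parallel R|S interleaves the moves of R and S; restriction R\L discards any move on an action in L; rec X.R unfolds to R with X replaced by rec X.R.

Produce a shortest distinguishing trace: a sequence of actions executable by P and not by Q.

LTS(P): 4 reachable states
  m0 = b.b.b.(0 + 0) → ··b··> m1
  m1 = b.b.(0 + 0) → ··b··> m2
  m2 = b.(0 + 0) → ··b··> m3
  m3 = 0 + 0 → deadlocked
LTS(Q): 4 reachable states
  n0 = b.c.b.(0 + 0) → ··b··> n1
  n1 = c.b.(0 + 0) → ··c··> n2
  n2 = b.(0 + 0) → ··b··> n3
  n3 = 0 + 0 → deadlocked
Executing bb from P (initial set {m0}):
  after b @ step 1: {m1}
  after b @ step 2: {m2}
  ✓ P
Executing bb from Q (initial set {n0}):
  after b @ step 1: {n1}
  after b @ step 2: no successor for Q

bb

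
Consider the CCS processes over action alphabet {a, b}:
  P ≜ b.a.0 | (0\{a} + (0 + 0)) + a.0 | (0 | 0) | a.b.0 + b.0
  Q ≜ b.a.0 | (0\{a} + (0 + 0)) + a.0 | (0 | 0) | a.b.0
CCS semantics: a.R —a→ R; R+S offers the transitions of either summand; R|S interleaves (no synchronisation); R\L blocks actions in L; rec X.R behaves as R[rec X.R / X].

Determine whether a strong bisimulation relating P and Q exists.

not bisimilar

Reachable graph of P (9 states):
  m0 = b.a.0 | (0\{a} + (0 + 0)) + a.0 | (0 | 0) | a.b.0 + b.0 ⊢ -a-> m1, -a-> m2, -b-> m3, -b-> m4
  m1 = 0 | (0 | 0) | a.b.0 ⊢ -a-> m5
  m2 = a.0 | (0 | 0) | b.0 ⊢ -a-> m5, -b-> m6
  m3 = 0 ⊢ ∅
  m4 = a.0 | (0\{a} + (0 + 0)) ⊢ -a-> m7
  m5 = 0 | (0 | 0) | b.0 ⊢ -b-> m8
  m6 = a.0 | (0 | 0) | 0 ⊢ -a-> m8
  m7 = 0 | (0\{a} + (0 + 0)) ⊢ ∅
  m8 = 0 | (0 | 0) | 0 ⊢ ∅
Reachable graph of Q (8 states):
  n0 = b.a.0 | (0\{a} + (0 + 0)) + a.0 | (0 | 0) | a.b.0 ⊢ -a-> n1, -a-> n2, -b-> n3
  n1 = 0 | (0 | 0) | a.b.0 ⊢ -a-> n4
  n2 = a.0 | (0 | 0) | b.0 ⊢ -a-> n4, -b-> n5
  n3 = a.0 | (0\{a} + (0 + 0)) ⊢ -a-> n6
  n4 = 0 | (0 | 0) | b.0 ⊢ -b-> n7
  n5 = a.0 | (0 | 0) | 0 ⊢ -a-> n7
  n6 = 0 | (0\{a} + (0 + 0)) ⊢ ∅
  n7 = 0 | (0 | 0) | 0 ⊢ ∅
Bisimilarity quotient blocks:
  B0 = {m0}
  B1 = {m3, m7, m8, n6, n7}
  B2 = {m2, n2}
  B3 = {m5, n4}
  B4 = {m4, m6, n3, n5}
  B5 = {m1, n1}
  B6 = {n0}
m0 ∈ B0, n0 ∈ B6 → different blocks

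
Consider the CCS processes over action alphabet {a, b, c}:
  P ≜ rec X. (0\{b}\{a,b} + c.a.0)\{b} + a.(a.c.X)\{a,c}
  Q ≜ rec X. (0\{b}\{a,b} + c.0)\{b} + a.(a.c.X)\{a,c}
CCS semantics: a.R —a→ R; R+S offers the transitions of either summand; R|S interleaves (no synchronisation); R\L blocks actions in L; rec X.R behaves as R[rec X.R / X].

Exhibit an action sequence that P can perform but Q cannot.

ca

P's transition system — 4 states:
  u0 = rec X. (0\{b}\{a,b} + c.a.0)\{b} + a.(a.c.X)\{a,c} has moves =a=> u1, =c=> u2
  u1 = (a.c.(rec X. (0\{b}\{a,b} + c.a.0)\{b} + a.(a.c.X)\{a,c}))\{a,c} has moves stopped
  u2 = (a.0)\{b} has moves =a=> u3
  u3 = 0\{b} has moves stopped
Q's transition system — 3 states:
  v0 = rec X. (0\{b}\{a,b} + c.0)\{b} + a.(a.c.X)\{a,c} has moves =a=> v1, =c=> v2
  v1 = (a.c.(rec X. (0\{b}\{a,b} + c.0)\{b} + a.(a.c.X)\{a,c}))\{a,c} has moves stopped
  v2 = 0\{b} has moves stopped
Run σ = ⟨ca⟩ on P: start {u0}
  after c @ step 1: {u2}
  after a @ step 2: {u3}
  P completes σ.
Run σ = ⟨ca⟩ on Q: start {v0}
  after c @ step 1: {v2}
  after a @ step 2: ∅  — Q cannot continue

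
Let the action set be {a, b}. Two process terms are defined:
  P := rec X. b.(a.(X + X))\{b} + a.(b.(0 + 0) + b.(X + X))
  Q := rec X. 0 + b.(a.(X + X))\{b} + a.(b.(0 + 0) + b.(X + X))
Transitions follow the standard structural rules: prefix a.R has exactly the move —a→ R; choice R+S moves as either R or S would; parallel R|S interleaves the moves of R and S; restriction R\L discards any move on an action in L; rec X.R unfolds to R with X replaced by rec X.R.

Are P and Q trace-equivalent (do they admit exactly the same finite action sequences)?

P's transition system — 7 states:
  p0 = rec X. b.(a.(X + X))\{b} + a.(b.(0 + 0) + b.(X + X)) :: -a-> p1, -b-> p2
  p1 = b.(0 + 0) + b.((rec X. b.(a.(X + X))\{b} + a.(b.(0 + 0) + b.(X + X))) + (rec X. b.(a.(X + X))\{b} + a.(b.(0 + 0) + b.(X + X)))) :: -b-> p3, -b-> p4
  p2 = (a.((rec X. b.(a.(X + X))\{b} + a.(b.(0 + 0) + b.(X + X))) + (rec X. b.(a.(X + X))\{b} + a.(b.(0 + 0) + b.(X + X)))))\{b} :: -a-> p5
  p3 = (rec X. b.(a.(X + X))\{b} + a.(b.(0 + 0) + b.(X + X))) + (rec X. b.(a.(X + X))\{b} + a.(b.(0 + 0) + b.(X + X))) :: -a-> p1, -b-> p2
  p4 = 0 + 0 :: deadlocked
  p5 = ((rec X. b.(a.(X + X))\{b} + a.(b.(0 + 0) + b.(X + X))) + (rec X. b.(a.(X + X))\{b} + a.(b.(0 + 0) + b.(X + X))))\{b} :: -a-> p6
  p6 = (b.(0 + 0) + b.((rec X. b.(a.(X + X))\{b} + a.(b.(0 + 0) + b.(X + X))) + (rec X. b.(a.(X + X))\{b} + a.(b.(0 + 0) + b.(X + X)))))\{b} :: deadlocked
Q's transition system — 7 states:
  q0 = rec X. 0 + b.(a.(X + X))\{b} + a.(b.(0 + 0) + b.(X + X)) :: -a-> q1, -b-> q2
  q1 = b.(0 + 0) + b.((rec X. 0 + b.(a.(X + X))\{b} + a.(b.(0 + 0) + b.(X + X))) + (rec X. 0 + b.(a.(X + X))\{b} + a.(b.(0 + 0) + b.(X + X)))) :: -b-> q3, -b-> q4
  q2 = (a.((rec X. 0 + b.(a.(X + X))\{b} + a.(b.(0 + 0) + b.(X + X))) + (rec X. 0 + b.(a.(X + X))\{b} + a.(b.(0 + 0) + b.(X + X)))))\{b} :: -a-> q5
  q3 = (rec X. 0 + b.(a.(X + X))\{b} + a.(b.(0 + 0) + b.(X + X))) + (rec X. 0 + b.(a.(X + X))\{b} + a.(b.(0 + 0) + b.(X + X))) :: -a-> q1, -b-> q2
  q4 = 0 + 0 :: deadlocked
  q5 = ((rec X. 0 + b.(a.(X + X))\{b} + a.(b.(0 + 0) + b.(X + X))) + (rec X. 0 + b.(a.(X + X))\{b} + a.(b.(0 + 0) + b.(X + X))))\{b} :: -a-> q6
  q6 = (b.(0 + 0) + b.((rec X. 0 + b.(a.(X + X))\{b} + a.(b.(0 + 0) + b.(X + X))) + (rec X. 0 + b.(a.(X + X))\{b} + a.(b.(0 + 0) + b.(X + X)))))\{b} :: deadlocked
Coarsest stable partition (strong bisimilarity classes):
  B0 = {p0, p3, q0, q3}
  B1 = {p1, q1}
  B2 = {p4, p6, q4, q6}
  B3 = {p2, q2}
  B4 = {p5, q5}
p0 ∈ B0, q0 ∈ B0 → same block
Bisimilar ⇒ trace-equivalent.

YES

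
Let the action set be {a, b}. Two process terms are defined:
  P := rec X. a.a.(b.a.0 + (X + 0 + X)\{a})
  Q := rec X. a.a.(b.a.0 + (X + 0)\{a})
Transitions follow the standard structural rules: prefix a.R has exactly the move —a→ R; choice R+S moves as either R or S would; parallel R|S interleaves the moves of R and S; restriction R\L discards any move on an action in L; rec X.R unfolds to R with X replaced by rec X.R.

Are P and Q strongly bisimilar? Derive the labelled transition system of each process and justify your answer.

LTS(P): 5 reachable states
  u0 = rec X. a.a.(b.a.0 + (X + 0 + X)\{a}) ⊢ ··a··> u1
  u1 = a.(b.a.0 + ((rec X. a.a.(b.a.0 + (X + 0 + X)\{a})) + 0 + (rec X. a.a.(b.a.0 + (X + 0 + X)\{a})))\{a}) ⊢ ··a··> u2
  u2 = b.a.0 + ((rec X. a.a.(b.a.0 + (X + 0 + X)\{a})) + 0 + (rec X. a.a.(b.a.0 + (X + 0 + X)\{a})))\{a} ⊢ ··b··> u3
  u3 = a.0 ⊢ ··a··> u4
  u4 = 0 ⊢ ∅
LTS(Q): 5 reachable states
  v0 = rec X. a.a.(b.a.0 + (X + 0)\{a}) ⊢ ··a··> v1
  v1 = a.(b.a.0 + ((rec X. a.a.(b.a.0 + (X + 0)\{a})) + 0)\{a}) ⊢ ··a··> v2
  v2 = b.a.0 + ((rec X. a.a.(b.a.0 + (X + 0)\{a})) + 0)\{a} ⊢ ··b··> v3
  v3 = a.0 ⊢ ··a··> v4
  v4 = 0 ⊢ ∅
Partition-refinement fixed point:
  B0 = {u0, v0}
  B1 = {u1, v1}
  B2 = {u2, v2}
  B3 = {u3, v3}
  B4 = {u4, v4}
u0 ∈ B0, v0 ∈ B0 → same block

P ~ Q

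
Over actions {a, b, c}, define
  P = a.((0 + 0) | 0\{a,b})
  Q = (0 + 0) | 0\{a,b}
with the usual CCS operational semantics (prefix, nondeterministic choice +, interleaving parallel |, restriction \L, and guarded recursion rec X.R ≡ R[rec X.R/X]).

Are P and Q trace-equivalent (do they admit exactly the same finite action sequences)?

NO — witness ⟨a⟩

P's transition system — 2 states:
  m0 = a.((0 + 0) | 0\{a,b}) | =a=> m1
  m1 = (0 + 0) | 0\{a,b} | stopped
Q's transition system — 1 states:
  n0 = (0 + 0) | 0\{a,b} | stopped
Run σ = ⟨a⟩ on P: start {m0}
  [1] a ⇒ {m1}
  P completes σ.
Run σ = ⟨a⟩ on Q: start {n0}
  [1] a ⇒ no successor for Q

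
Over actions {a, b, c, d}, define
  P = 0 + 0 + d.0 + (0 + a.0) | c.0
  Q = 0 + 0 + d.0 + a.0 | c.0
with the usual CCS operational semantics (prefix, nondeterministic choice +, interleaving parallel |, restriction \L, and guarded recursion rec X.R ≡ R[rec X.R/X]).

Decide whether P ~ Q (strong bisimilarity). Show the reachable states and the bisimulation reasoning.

LTS(P): 5 reachable states
  s0 = 0 + 0 + d.0 + (0 + a.0) | c.0 | ··a··> s1, ··c··> s2, ··d··> s3
  s1 = 0 | c.0 | ··c··> s4
  s2 = (0 + a.0) | 0 | ··a··> s4
  s3 = 0 | ·
  s4 = 0 | 0 | ·
LTS(Q): 5 reachable states
  t0 = 0 + 0 + d.0 + a.0 | c.0 | ··a··> t1, ··c··> t2, ··d··> t3
  t1 = 0 | c.0 | ··c··> t4
  t2 = a.0 | 0 | ··a··> t4
  t3 = 0 | ·
  t4 = 0 | 0 | ·
Coarsest stable partition (strong bisimilarity classes):
  B0 = {s0, t0}
  B1 = {s2, t2}
  B2 = {s3, s4, t3, t4}
  B3 = {s1, t1}
s0 ∈ B0, t0 ∈ B0 → same block

P ~ Q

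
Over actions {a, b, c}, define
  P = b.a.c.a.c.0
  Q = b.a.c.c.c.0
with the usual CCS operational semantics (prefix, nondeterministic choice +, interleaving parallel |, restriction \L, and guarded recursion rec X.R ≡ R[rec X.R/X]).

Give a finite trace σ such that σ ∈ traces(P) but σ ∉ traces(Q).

P's transition system — 6 states:
  m0 = b.a.c.a.c.0 :: -b-> m1
  m1 = a.c.a.c.0 :: -a-> m2
  m2 = c.a.c.0 :: -c-> m3
  m3 = a.c.0 :: -a-> m4
  m4 = c.0 :: -c-> m5
  m5 = 0 :: ∅
Q's transition system — 6 states:
  n0 = b.a.c.c.c.0 :: -b-> n1
  n1 = a.c.c.c.0 :: -a-> n2
  n2 = c.c.c.0 :: -c-> n3
  n3 = c.c.0 :: -c-> n4
  n4 = c.0 :: -c-> n5
  n5 = 0 :: ∅
Executing baca from P (initial set {m0}):
  step 1 (b): {m1}
  step 2 (a): {m2}
  step 3 (c): {m3}
  step 4 (a): {m4}
  — P admits the full trace.
Executing baca from Q (initial set {n0}):
  step 1 (b): {n1}
  step 2 (a): {n2}
  step 3 (c): {n3}
  step 4 (a): no successor for Q

baca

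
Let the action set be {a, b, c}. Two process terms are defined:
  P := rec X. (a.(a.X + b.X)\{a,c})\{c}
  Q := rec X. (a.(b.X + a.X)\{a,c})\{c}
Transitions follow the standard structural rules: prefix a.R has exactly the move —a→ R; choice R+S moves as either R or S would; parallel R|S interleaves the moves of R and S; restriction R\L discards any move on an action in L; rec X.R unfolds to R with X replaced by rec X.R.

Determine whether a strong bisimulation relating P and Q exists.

bisimilar

P's transition system — 3 states:
  p0 = rec X. (a.(a.X + b.X)\{a,c})\{c} ⊢ --a--▸ p1
  p1 = (a.(rec X. (a.(a.X + b.X)\{a,c})\{c}) + b.(rec X. (a.(a.X + b.X)\{a,c})\{c}))\{a,c}\{c} ⊢ --b--▸ p2
  p2 = (rec X. (a.(a.X + b.X)\{a,c})\{c})\{a,c}\{c} ⊢ (no moves)
Q's transition system — 3 states:
  q0 = rec X. (a.(b.X + a.X)\{a,c})\{c} ⊢ --a--▸ q1
  q1 = (b.(rec X. (a.(b.X + a.X)\{a,c})\{c}) + a.(rec X. (a.(b.X + a.X)\{a,c})\{c}))\{a,c}\{c} ⊢ --b--▸ q2
  q2 = (rec X. (a.(b.X + a.X)\{a,c})\{c})\{a,c}\{c} ⊢ (no moves)
Coarsest stable partition (strong bisimilarity classes):
  B0 = {p0, q0}
  B1 = {p1, q1}
  B2 = {p2, q2}
p0 ∈ B0, q0 ∈ B0 → same block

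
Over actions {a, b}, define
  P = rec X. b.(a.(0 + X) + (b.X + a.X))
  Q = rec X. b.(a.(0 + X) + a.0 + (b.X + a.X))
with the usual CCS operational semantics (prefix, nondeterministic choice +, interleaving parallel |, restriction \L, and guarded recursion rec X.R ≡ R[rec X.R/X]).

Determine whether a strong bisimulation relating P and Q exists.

not bisimilar

P's transition system — 3 states:
  s0 = rec X. b.(a.(0 + X) + (b.X + a.X)) ⊢ --b--▸ s1
  s1 = a.(0 + (rec X. b.(a.(0 + X) + (b.X + a.X)))) + (b.(rec X. b.(a.(0 + X) + (b.X + a.X))) + a.(rec X. b.(a.(0 + X) + (b.X + a.X)))) ⊢ --a--▸ s0, --a--▸ s2, --b--▸ s0
  s2 = 0 + (rec X. b.(a.(0 + X) + (b.X + a.X))) ⊢ --b--▸ s1
Q's transition system — 4 states:
  t0 = rec X. b.(a.(0 + X) + a.0 + (b.X + a.X)) ⊢ --b--▸ t1
  t1 = a.(0 + (rec X. b.(a.(0 + X) + a.0 + (b.X + a.X)))) + a.0 + (b.(rec X. b.(a.(0 + X) + a.0 + (b.X + a.X))) + a.(rec X. b.(a.(0 + X) + a.0 + (b.X + a.X)))) ⊢ --a--▸ t0, --a--▸ t2, --a--▸ t3, --b--▸ t0
  t2 = 0 ⊢ deadlocked
  t3 = 0 + (rec X. b.(a.(0 + X) + a.0 + (b.X + a.X))) ⊢ --b--▸ t1
Partition-refinement fixed point:
  B0 = {s0, s2}
  B1 = {s1}
  B2 = {t0, t3}
  B3 = {t1}
  B4 = {t2}
s0 ∈ B0, t0 ∈ B2 → different blocks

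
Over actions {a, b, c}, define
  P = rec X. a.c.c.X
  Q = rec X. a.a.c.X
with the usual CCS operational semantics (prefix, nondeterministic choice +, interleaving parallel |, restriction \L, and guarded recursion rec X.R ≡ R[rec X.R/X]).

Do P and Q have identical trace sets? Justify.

P's transition system — 3 states:
  u0 = rec X. a.c.c.X | ··a··> u1
  u1 = c.c.(rec X. a.c.c.X) | ··c··> u2
  u2 = c.(rec X. a.c.c.X) | ··c··> u0
Q's transition system — 3 states:
  v0 = rec X. a.a.c.X | ··a··> v1
  v1 = a.c.(rec X. a.a.c.X) | ··a··> v2
  v2 = c.(rec X. a.a.c.X) | ··c··> v0
Executing ac from P (initial set {u0}):
  step 1 (a): {u1}
  step 2 (c): {u2}
  ✓ P
Executing ac from Q (initial set {v0}):
  step 1 (a): {v1}
  step 2 (c): ∅ (Q stuck)

traces(P) ≠ traces(Q) — witness ⟨ac⟩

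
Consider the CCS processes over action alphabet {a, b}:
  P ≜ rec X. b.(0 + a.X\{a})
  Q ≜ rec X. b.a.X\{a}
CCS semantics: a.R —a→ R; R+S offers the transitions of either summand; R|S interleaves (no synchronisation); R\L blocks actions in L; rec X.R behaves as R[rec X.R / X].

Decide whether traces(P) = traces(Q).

P's transition system — 4 states:
  s0 = rec X. b.(0 + a.X\{a}) :: ··b··> s1
  s1 = 0 + a.(rec X. b.(0 + a.X\{a}))\{a} :: ··a··> s2
  s2 = (rec X. b.(0 + a.X\{a}))\{a} :: ··b··> s3
  s3 = (0 + a.(rec X. b.(0 + a.X\{a}))\{a})\{a} :: deadlocked
Q's transition system — 4 states:
  t0 = rec X. b.a.X\{a} :: ··b··> t1
  t1 = a.(rec X. b.a.X\{a})\{a} :: ··a··> t2
  t2 = (rec X. b.a.X\{a})\{a} :: ··b··> t3
  t3 = (a.(rec X. b.a.X\{a})\{a})\{a} :: deadlocked
Partition-refinement fixed point:
  B0 = {s0, t0}
  B1 = {s1, t1}
  B2 = {s2, t2}
  B3 = {s3, t3}
s0 ∈ B0, t0 ∈ B0 → same block
Bisimilar ⇒ trace-equivalent.

traces(P) = traces(Q)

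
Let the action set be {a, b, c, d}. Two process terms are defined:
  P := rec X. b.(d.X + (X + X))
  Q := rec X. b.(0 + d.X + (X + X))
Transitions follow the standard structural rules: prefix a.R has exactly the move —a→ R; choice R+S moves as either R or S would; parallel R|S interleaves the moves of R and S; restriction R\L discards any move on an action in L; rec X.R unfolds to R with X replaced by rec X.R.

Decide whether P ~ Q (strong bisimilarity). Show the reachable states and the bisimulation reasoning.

P's transition system — 2 states:
  p0 = rec X. b.(d.X + (X + X)) has moves -b-> p1
  p1 = d.(rec X. b.(d.X + (X + X))) + ((rec X. b.(d.X + (X + X))) + (rec X. b.(d.X + (X + X)))) has moves -b-> p1, -d-> p0
Q's transition system — 2 states:
  q0 = rec X. b.(0 + d.X + (X + X)) has moves -b-> q1
  q1 = 0 + d.(rec X. b.(0 + d.X + (X + X))) + ((rec X. b.(0 + d.X + (X + X))) + (rec X. b.(0 + d.X + (X + X)))) has moves -b-> q1, -d-> q0
Partition-refinement fixed point:
  B0 = {p0, q0}
  B1 = {p1, q1}
p0 ∈ B0, q0 ∈ B0 → same block

bisimilar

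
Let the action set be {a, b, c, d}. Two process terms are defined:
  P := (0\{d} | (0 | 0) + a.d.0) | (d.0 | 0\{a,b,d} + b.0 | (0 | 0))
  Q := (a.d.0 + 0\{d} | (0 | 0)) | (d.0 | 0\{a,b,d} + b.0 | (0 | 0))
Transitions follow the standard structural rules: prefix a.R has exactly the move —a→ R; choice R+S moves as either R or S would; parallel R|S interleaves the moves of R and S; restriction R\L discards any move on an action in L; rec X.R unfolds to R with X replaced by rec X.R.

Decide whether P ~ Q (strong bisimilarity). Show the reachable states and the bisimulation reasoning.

LTS(P): 9 reachable states
  u0 = (0\{d} | (0 | 0) + a.d.0) | (d.0 | 0\{a,b,d} + b.0 | (0 | 0)) ⊢ —a→ u1, —b→ u2, —d→ u3
  u1 = d.0 | (d.0 | 0\{a,b,d} + b.0 | (0 | 0)) ⊢ —b→ u4, —d→ u5, —d→ u6
  u2 = (0\{d} | (0 | 0) + a.d.0) | (0 | (0 | 0)) ⊢ —a→ u4
  u3 = (0\{d} | (0 | 0) + a.d.0) | (0 | 0\{a,b,d}) ⊢ —a→ u6
  u4 = d.0 | (0 | (0 | 0)) ⊢ —d→ u7
  u5 = 0 | (d.0 | 0\{a,b,d} + b.0 | (0 | 0)) ⊢ —b→ u7, —d→ u8
  u6 = d.0 | (0 | 0\{a,b,d}) ⊢ —d→ u8
  u7 = 0 | (0 | (0 | 0)) ⊢ (no moves)
  u8 = 0 | (0 | 0\{a,b,d}) ⊢ (no moves)
LTS(Q): 9 reachable states
  v0 = (a.d.0 + 0\{d} | (0 | 0)) | (d.0 | 0\{a,b,d} + b.0 | (0 | 0)) ⊢ —a→ v1, —b→ v2, —d→ v3
  v1 = d.0 | (d.0 | 0\{a,b,d} + b.0 | (0 | 0)) ⊢ —b→ v4, —d→ v5, —d→ v6
  v2 = (a.d.0 + 0\{d} | (0 | 0)) | (0 | (0 | 0)) ⊢ —a→ v4
  v3 = (a.d.0 + 0\{d} | (0 | 0)) | (0 | 0\{a,b,d}) ⊢ —a→ v6
  v4 = d.0 | (0 | (0 | 0)) ⊢ —d→ v7
  v5 = 0 | (d.0 | 0\{a,b,d} + b.0 | (0 | 0)) ⊢ —b→ v7, —d→ v8
  v6 = d.0 | (0 | 0\{a,b,d}) ⊢ —d→ v8
  v7 = 0 | (0 | (0 | 0)) ⊢ (no moves)
  v8 = 0 | (0 | 0\{a,b,d}) ⊢ (no moves)
Partition-refinement fixed point:
  B0 = {u0, v0}
  B1 = {u2, u3, v2, v3}
  B2 = {u4, u6, v4, v6}
  B3 = {u7, u8, v7, v8}
  B4 = {u1, v1}
  B5 = {u5, v5}
u0 ∈ B0, v0 ∈ B0 → same block

bisimilar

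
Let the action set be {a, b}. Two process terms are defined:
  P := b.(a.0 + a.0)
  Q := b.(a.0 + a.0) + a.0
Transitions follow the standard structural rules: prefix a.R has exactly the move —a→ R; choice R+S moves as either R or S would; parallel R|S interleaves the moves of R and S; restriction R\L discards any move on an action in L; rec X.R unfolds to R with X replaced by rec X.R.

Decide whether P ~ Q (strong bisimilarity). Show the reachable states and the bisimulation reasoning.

P's transition system — 3 states:
  u0 = b.(a.0 + a.0) ⊢ --b--▸ u1
  u1 = a.0 + a.0 ⊢ --a--▸ u2
  u2 = 0 ⊢ (no moves)
Q's transition system — 3 states:
  v0 = b.(a.0 + a.0) + a.0 ⊢ --a--▸ v1, --b--▸ v2
  v1 = 0 ⊢ (no moves)
  v2 = a.0 + a.0 ⊢ --a--▸ v1
Partition-refinement fixed point:
  B0 = {u0}
  B1 = {u1, v2}
  B2 = {u2, v1}
  B3 = {v0}
u0 ∈ B0, v0 ∈ B3 → different blocks

not bisimilar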